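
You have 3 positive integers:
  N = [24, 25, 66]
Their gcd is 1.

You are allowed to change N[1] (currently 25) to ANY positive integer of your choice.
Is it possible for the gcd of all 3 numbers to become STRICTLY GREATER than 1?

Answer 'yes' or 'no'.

Current gcd = 1
gcd of all OTHER numbers (without N[1]=25): gcd([24, 66]) = 6
The new gcd after any change is gcd(6, new_value).
This can be at most 6.
Since 6 > old gcd 1, the gcd CAN increase (e.g., set N[1] = 6).

Answer: yes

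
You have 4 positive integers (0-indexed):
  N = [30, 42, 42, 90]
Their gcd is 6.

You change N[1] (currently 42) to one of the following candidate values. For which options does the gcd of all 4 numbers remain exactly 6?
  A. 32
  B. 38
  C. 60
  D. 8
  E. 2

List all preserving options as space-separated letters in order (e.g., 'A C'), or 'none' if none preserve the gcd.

Answer: C

Derivation:
Old gcd = 6; gcd of others (without N[1]) = 6
New gcd for candidate v: gcd(6, v). Preserves old gcd iff gcd(6, v) = 6.
  Option A: v=32, gcd(6,32)=2 -> changes
  Option B: v=38, gcd(6,38)=2 -> changes
  Option C: v=60, gcd(6,60)=6 -> preserves
  Option D: v=8, gcd(6,8)=2 -> changes
  Option E: v=2, gcd(6,2)=2 -> changes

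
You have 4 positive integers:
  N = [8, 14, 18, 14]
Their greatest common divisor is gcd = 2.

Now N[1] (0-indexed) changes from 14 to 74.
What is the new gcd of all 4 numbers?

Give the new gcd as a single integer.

Answer: 2

Derivation:
Numbers: [8, 14, 18, 14], gcd = 2
Change: index 1, 14 -> 74
gcd of the OTHER numbers (without index 1): gcd([8, 18, 14]) = 2
New gcd = gcd(g_others, new_val) = gcd(2, 74) = 2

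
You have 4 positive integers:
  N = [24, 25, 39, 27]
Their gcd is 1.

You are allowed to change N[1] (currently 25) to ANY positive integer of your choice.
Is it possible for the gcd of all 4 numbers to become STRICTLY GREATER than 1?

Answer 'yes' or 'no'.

Answer: yes

Derivation:
Current gcd = 1
gcd of all OTHER numbers (without N[1]=25): gcd([24, 39, 27]) = 3
The new gcd after any change is gcd(3, new_value).
This can be at most 3.
Since 3 > old gcd 1, the gcd CAN increase (e.g., set N[1] = 3).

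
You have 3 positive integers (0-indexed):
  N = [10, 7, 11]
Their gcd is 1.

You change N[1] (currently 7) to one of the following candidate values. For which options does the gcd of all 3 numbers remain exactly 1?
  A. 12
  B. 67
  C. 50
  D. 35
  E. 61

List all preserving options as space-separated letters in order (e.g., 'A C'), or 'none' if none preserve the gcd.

Old gcd = 1; gcd of others (without N[1]) = 1
New gcd for candidate v: gcd(1, v). Preserves old gcd iff gcd(1, v) = 1.
  Option A: v=12, gcd(1,12)=1 -> preserves
  Option B: v=67, gcd(1,67)=1 -> preserves
  Option C: v=50, gcd(1,50)=1 -> preserves
  Option D: v=35, gcd(1,35)=1 -> preserves
  Option E: v=61, gcd(1,61)=1 -> preserves

Answer: A B C D E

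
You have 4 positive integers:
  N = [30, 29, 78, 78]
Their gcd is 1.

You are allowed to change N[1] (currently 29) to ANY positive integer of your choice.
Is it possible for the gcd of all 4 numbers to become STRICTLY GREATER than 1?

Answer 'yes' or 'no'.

Answer: yes

Derivation:
Current gcd = 1
gcd of all OTHER numbers (without N[1]=29): gcd([30, 78, 78]) = 6
The new gcd after any change is gcd(6, new_value).
This can be at most 6.
Since 6 > old gcd 1, the gcd CAN increase (e.g., set N[1] = 6).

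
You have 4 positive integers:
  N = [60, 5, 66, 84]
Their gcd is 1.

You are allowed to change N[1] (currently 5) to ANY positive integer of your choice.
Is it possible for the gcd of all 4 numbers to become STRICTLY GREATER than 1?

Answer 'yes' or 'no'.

Current gcd = 1
gcd of all OTHER numbers (without N[1]=5): gcd([60, 66, 84]) = 6
The new gcd after any change is gcd(6, new_value).
This can be at most 6.
Since 6 > old gcd 1, the gcd CAN increase (e.g., set N[1] = 6).

Answer: yes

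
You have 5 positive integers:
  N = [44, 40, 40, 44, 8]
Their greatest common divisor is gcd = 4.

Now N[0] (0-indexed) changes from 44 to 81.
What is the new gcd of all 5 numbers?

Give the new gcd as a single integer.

Numbers: [44, 40, 40, 44, 8], gcd = 4
Change: index 0, 44 -> 81
gcd of the OTHER numbers (without index 0): gcd([40, 40, 44, 8]) = 4
New gcd = gcd(g_others, new_val) = gcd(4, 81) = 1

Answer: 1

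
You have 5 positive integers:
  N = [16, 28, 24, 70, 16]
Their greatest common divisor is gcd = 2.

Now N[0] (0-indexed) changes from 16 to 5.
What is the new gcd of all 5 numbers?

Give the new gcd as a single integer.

Numbers: [16, 28, 24, 70, 16], gcd = 2
Change: index 0, 16 -> 5
gcd of the OTHER numbers (without index 0): gcd([28, 24, 70, 16]) = 2
New gcd = gcd(g_others, new_val) = gcd(2, 5) = 1

Answer: 1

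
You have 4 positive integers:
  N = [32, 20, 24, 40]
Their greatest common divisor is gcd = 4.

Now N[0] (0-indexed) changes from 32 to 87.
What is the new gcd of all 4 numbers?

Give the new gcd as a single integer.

Numbers: [32, 20, 24, 40], gcd = 4
Change: index 0, 32 -> 87
gcd of the OTHER numbers (without index 0): gcd([20, 24, 40]) = 4
New gcd = gcd(g_others, new_val) = gcd(4, 87) = 1

Answer: 1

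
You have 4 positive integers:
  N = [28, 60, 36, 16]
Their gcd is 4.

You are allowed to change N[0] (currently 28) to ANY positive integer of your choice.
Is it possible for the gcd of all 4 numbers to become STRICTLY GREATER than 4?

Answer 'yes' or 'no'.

Answer: no

Derivation:
Current gcd = 4
gcd of all OTHER numbers (without N[0]=28): gcd([60, 36, 16]) = 4
The new gcd after any change is gcd(4, new_value).
This can be at most 4.
Since 4 = old gcd 4, the gcd can only stay the same or decrease.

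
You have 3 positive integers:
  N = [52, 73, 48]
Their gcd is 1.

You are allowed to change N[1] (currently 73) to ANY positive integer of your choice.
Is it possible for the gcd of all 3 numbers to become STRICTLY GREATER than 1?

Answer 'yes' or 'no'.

Answer: yes

Derivation:
Current gcd = 1
gcd of all OTHER numbers (without N[1]=73): gcd([52, 48]) = 4
The new gcd after any change is gcd(4, new_value).
This can be at most 4.
Since 4 > old gcd 1, the gcd CAN increase (e.g., set N[1] = 4).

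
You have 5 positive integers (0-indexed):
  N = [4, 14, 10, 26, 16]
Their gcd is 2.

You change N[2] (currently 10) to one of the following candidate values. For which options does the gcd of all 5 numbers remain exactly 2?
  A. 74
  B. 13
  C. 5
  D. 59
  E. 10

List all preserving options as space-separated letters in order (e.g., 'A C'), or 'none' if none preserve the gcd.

Answer: A E

Derivation:
Old gcd = 2; gcd of others (without N[2]) = 2
New gcd for candidate v: gcd(2, v). Preserves old gcd iff gcd(2, v) = 2.
  Option A: v=74, gcd(2,74)=2 -> preserves
  Option B: v=13, gcd(2,13)=1 -> changes
  Option C: v=5, gcd(2,5)=1 -> changes
  Option D: v=59, gcd(2,59)=1 -> changes
  Option E: v=10, gcd(2,10)=2 -> preserves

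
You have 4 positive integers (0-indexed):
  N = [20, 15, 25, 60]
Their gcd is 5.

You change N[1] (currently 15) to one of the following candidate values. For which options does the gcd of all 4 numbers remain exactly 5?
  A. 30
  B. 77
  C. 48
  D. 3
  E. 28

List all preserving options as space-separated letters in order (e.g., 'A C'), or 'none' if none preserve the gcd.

Old gcd = 5; gcd of others (without N[1]) = 5
New gcd for candidate v: gcd(5, v). Preserves old gcd iff gcd(5, v) = 5.
  Option A: v=30, gcd(5,30)=5 -> preserves
  Option B: v=77, gcd(5,77)=1 -> changes
  Option C: v=48, gcd(5,48)=1 -> changes
  Option D: v=3, gcd(5,3)=1 -> changes
  Option E: v=28, gcd(5,28)=1 -> changes

Answer: A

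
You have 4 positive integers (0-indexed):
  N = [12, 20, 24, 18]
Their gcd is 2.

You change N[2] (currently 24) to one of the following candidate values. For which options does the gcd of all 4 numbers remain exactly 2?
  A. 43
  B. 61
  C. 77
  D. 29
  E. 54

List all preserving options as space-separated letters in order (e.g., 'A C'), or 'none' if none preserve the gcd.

Old gcd = 2; gcd of others (without N[2]) = 2
New gcd for candidate v: gcd(2, v). Preserves old gcd iff gcd(2, v) = 2.
  Option A: v=43, gcd(2,43)=1 -> changes
  Option B: v=61, gcd(2,61)=1 -> changes
  Option C: v=77, gcd(2,77)=1 -> changes
  Option D: v=29, gcd(2,29)=1 -> changes
  Option E: v=54, gcd(2,54)=2 -> preserves

Answer: E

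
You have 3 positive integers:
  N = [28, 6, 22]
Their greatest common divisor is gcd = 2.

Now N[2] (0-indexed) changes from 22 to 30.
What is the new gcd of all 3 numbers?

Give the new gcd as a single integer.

Answer: 2

Derivation:
Numbers: [28, 6, 22], gcd = 2
Change: index 2, 22 -> 30
gcd of the OTHER numbers (without index 2): gcd([28, 6]) = 2
New gcd = gcd(g_others, new_val) = gcd(2, 30) = 2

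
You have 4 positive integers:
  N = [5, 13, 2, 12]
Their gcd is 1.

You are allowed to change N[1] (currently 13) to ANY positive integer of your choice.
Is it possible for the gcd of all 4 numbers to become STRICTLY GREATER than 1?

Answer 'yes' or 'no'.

Current gcd = 1
gcd of all OTHER numbers (without N[1]=13): gcd([5, 2, 12]) = 1
The new gcd after any change is gcd(1, new_value).
This can be at most 1.
Since 1 = old gcd 1, the gcd can only stay the same or decrease.

Answer: no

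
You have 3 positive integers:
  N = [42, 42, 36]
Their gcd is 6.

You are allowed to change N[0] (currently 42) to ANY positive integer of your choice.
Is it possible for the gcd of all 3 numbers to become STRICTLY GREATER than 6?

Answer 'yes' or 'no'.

Answer: no

Derivation:
Current gcd = 6
gcd of all OTHER numbers (without N[0]=42): gcd([42, 36]) = 6
The new gcd after any change is gcd(6, new_value).
This can be at most 6.
Since 6 = old gcd 6, the gcd can only stay the same or decrease.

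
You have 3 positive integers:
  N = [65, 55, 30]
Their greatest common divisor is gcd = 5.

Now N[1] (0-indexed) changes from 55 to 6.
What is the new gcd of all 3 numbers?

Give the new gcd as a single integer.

Numbers: [65, 55, 30], gcd = 5
Change: index 1, 55 -> 6
gcd of the OTHER numbers (without index 1): gcd([65, 30]) = 5
New gcd = gcd(g_others, new_val) = gcd(5, 6) = 1

Answer: 1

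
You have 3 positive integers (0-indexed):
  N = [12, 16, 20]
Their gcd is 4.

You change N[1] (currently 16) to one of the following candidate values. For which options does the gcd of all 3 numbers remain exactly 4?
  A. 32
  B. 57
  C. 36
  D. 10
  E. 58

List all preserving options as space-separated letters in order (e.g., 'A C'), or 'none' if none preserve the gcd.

Answer: A C

Derivation:
Old gcd = 4; gcd of others (without N[1]) = 4
New gcd for candidate v: gcd(4, v). Preserves old gcd iff gcd(4, v) = 4.
  Option A: v=32, gcd(4,32)=4 -> preserves
  Option B: v=57, gcd(4,57)=1 -> changes
  Option C: v=36, gcd(4,36)=4 -> preserves
  Option D: v=10, gcd(4,10)=2 -> changes
  Option E: v=58, gcd(4,58)=2 -> changes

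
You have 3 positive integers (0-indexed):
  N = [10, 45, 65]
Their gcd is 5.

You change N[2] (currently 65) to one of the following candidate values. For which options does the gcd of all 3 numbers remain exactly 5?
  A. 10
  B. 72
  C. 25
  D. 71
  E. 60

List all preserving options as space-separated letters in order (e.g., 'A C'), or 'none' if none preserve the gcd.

Old gcd = 5; gcd of others (without N[2]) = 5
New gcd for candidate v: gcd(5, v). Preserves old gcd iff gcd(5, v) = 5.
  Option A: v=10, gcd(5,10)=5 -> preserves
  Option B: v=72, gcd(5,72)=1 -> changes
  Option C: v=25, gcd(5,25)=5 -> preserves
  Option D: v=71, gcd(5,71)=1 -> changes
  Option E: v=60, gcd(5,60)=5 -> preserves

Answer: A C E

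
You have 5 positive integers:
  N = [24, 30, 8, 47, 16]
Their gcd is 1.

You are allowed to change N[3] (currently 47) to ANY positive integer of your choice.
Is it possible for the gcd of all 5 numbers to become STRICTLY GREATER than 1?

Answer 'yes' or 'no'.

Current gcd = 1
gcd of all OTHER numbers (without N[3]=47): gcd([24, 30, 8, 16]) = 2
The new gcd after any change is gcd(2, new_value).
This can be at most 2.
Since 2 > old gcd 1, the gcd CAN increase (e.g., set N[3] = 2).

Answer: yes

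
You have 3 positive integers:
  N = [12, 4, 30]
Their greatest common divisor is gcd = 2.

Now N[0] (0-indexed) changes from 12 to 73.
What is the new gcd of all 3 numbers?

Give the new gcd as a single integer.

Answer: 1

Derivation:
Numbers: [12, 4, 30], gcd = 2
Change: index 0, 12 -> 73
gcd of the OTHER numbers (without index 0): gcd([4, 30]) = 2
New gcd = gcd(g_others, new_val) = gcd(2, 73) = 1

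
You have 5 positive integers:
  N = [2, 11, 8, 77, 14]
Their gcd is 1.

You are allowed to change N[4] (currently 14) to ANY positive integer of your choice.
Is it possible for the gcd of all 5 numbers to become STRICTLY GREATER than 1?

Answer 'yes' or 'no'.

Current gcd = 1
gcd of all OTHER numbers (without N[4]=14): gcd([2, 11, 8, 77]) = 1
The new gcd after any change is gcd(1, new_value).
This can be at most 1.
Since 1 = old gcd 1, the gcd can only stay the same or decrease.

Answer: no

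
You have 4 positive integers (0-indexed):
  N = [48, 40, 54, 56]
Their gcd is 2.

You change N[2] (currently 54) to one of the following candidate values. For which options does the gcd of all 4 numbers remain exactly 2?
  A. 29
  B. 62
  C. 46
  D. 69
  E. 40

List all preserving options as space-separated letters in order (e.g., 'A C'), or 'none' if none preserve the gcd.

Answer: B C

Derivation:
Old gcd = 2; gcd of others (without N[2]) = 8
New gcd for candidate v: gcd(8, v). Preserves old gcd iff gcd(8, v) = 2.
  Option A: v=29, gcd(8,29)=1 -> changes
  Option B: v=62, gcd(8,62)=2 -> preserves
  Option C: v=46, gcd(8,46)=2 -> preserves
  Option D: v=69, gcd(8,69)=1 -> changes
  Option E: v=40, gcd(8,40)=8 -> changes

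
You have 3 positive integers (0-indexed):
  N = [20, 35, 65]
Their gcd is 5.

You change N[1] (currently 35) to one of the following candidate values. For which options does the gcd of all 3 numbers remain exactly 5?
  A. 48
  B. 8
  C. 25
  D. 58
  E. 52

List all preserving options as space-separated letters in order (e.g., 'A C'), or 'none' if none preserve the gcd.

Old gcd = 5; gcd of others (without N[1]) = 5
New gcd for candidate v: gcd(5, v). Preserves old gcd iff gcd(5, v) = 5.
  Option A: v=48, gcd(5,48)=1 -> changes
  Option B: v=8, gcd(5,8)=1 -> changes
  Option C: v=25, gcd(5,25)=5 -> preserves
  Option D: v=58, gcd(5,58)=1 -> changes
  Option E: v=52, gcd(5,52)=1 -> changes

Answer: C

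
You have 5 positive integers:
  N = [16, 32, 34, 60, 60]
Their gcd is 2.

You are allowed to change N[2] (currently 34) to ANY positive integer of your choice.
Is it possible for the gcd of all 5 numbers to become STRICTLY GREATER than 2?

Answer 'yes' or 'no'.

Answer: yes

Derivation:
Current gcd = 2
gcd of all OTHER numbers (without N[2]=34): gcd([16, 32, 60, 60]) = 4
The new gcd after any change is gcd(4, new_value).
This can be at most 4.
Since 4 > old gcd 2, the gcd CAN increase (e.g., set N[2] = 4).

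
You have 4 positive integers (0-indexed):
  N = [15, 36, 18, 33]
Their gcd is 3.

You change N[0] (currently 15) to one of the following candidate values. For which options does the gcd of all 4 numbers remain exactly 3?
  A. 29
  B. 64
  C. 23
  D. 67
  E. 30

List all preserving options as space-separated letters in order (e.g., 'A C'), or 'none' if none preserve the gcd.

Old gcd = 3; gcd of others (without N[0]) = 3
New gcd for candidate v: gcd(3, v). Preserves old gcd iff gcd(3, v) = 3.
  Option A: v=29, gcd(3,29)=1 -> changes
  Option B: v=64, gcd(3,64)=1 -> changes
  Option C: v=23, gcd(3,23)=1 -> changes
  Option D: v=67, gcd(3,67)=1 -> changes
  Option E: v=30, gcd(3,30)=3 -> preserves

Answer: E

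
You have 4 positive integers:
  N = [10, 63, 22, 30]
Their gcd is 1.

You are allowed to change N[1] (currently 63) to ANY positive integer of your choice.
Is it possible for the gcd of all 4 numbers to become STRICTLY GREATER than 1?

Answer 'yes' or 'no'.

Current gcd = 1
gcd of all OTHER numbers (without N[1]=63): gcd([10, 22, 30]) = 2
The new gcd after any change is gcd(2, new_value).
This can be at most 2.
Since 2 > old gcd 1, the gcd CAN increase (e.g., set N[1] = 2).

Answer: yes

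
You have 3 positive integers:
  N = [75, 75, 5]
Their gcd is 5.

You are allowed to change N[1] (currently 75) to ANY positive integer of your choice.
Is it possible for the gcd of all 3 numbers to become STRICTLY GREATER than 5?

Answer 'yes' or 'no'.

Current gcd = 5
gcd of all OTHER numbers (without N[1]=75): gcd([75, 5]) = 5
The new gcd after any change is gcd(5, new_value).
This can be at most 5.
Since 5 = old gcd 5, the gcd can only stay the same or decrease.

Answer: no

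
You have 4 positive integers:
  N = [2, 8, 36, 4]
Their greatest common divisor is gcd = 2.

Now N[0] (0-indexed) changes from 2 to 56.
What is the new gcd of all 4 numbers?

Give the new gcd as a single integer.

Answer: 4

Derivation:
Numbers: [2, 8, 36, 4], gcd = 2
Change: index 0, 2 -> 56
gcd of the OTHER numbers (without index 0): gcd([8, 36, 4]) = 4
New gcd = gcd(g_others, new_val) = gcd(4, 56) = 4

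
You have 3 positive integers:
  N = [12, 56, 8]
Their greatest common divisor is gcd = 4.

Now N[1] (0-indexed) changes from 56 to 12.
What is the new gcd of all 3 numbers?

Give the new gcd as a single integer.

Answer: 4

Derivation:
Numbers: [12, 56, 8], gcd = 4
Change: index 1, 56 -> 12
gcd of the OTHER numbers (without index 1): gcd([12, 8]) = 4
New gcd = gcd(g_others, new_val) = gcd(4, 12) = 4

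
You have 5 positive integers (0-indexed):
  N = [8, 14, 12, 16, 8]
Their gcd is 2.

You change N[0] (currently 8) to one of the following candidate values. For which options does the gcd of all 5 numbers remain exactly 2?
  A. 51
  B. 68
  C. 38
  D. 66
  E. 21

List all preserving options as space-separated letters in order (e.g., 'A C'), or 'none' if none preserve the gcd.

Old gcd = 2; gcd of others (without N[0]) = 2
New gcd for candidate v: gcd(2, v). Preserves old gcd iff gcd(2, v) = 2.
  Option A: v=51, gcd(2,51)=1 -> changes
  Option B: v=68, gcd(2,68)=2 -> preserves
  Option C: v=38, gcd(2,38)=2 -> preserves
  Option D: v=66, gcd(2,66)=2 -> preserves
  Option E: v=21, gcd(2,21)=1 -> changes

Answer: B C D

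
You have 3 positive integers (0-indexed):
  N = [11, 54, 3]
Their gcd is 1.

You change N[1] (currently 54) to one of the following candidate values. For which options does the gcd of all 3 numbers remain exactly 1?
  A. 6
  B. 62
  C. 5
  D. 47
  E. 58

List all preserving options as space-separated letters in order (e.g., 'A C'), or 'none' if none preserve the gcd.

Answer: A B C D E

Derivation:
Old gcd = 1; gcd of others (without N[1]) = 1
New gcd for candidate v: gcd(1, v). Preserves old gcd iff gcd(1, v) = 1.
  Option A: v=6, gcd(1,6)=1 -> preserves
  Option B: v=62, gcd(1,62)=1 -> preserves
  Option C: v=5, gcd(1,5)=1 -> preserves
  Option D: v=47, gcd(1,47)=1 -> preserves
  Option E: v=58, gcd(1,58)=1 -> preserves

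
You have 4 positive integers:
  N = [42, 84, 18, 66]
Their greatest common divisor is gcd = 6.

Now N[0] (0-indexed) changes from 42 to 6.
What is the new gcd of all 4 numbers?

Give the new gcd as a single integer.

Answer: 6

Derivation:
Numbers: [42, 84, 18, 66], gcd = 6
Change: index 0, 42 -> 6
gcd of the OTHER numbers (without index 0): gcd([84, 18, 66]) = 6
New gcd = gcd(g_others, new_val) = gcd(6, 6) = 6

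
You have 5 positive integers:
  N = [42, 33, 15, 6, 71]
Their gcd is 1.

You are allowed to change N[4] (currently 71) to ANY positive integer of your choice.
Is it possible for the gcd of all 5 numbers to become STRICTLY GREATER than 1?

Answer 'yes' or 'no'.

Current gcd = 1
gcd of all OTHER numbers (without N[4]=71): gcd([42, 33, 15, 6]) = 3
The new gcd after any change is gcd(3, new_value).
This can be at most 3.
Since 3 > old gcd 1, the gcd CAN increase (e.g., set N[4] = 3).

Answer: yes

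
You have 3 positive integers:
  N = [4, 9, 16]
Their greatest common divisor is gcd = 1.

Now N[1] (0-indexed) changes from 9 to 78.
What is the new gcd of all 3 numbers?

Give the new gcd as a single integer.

Answer: 2

Derivation:
Numbers: [4, 9, 16], gcd = 1
Change: index 1, 9 -> 78
gcd of the OTHER numbers (without index 1): gcd([4, 16]) = 4
New gcd = gcd(g_others, new_val) = gcd(4, 78) = 2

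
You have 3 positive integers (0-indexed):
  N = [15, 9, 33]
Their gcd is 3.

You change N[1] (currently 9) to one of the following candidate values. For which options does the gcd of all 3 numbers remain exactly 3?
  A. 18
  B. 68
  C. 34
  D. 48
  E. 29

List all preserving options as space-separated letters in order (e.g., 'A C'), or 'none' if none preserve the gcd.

Answer: A D

Derivation:
Old gcd = 3; gcd of others (without N[1]) = 3
New gcd for candidate v: gcd(3, v). Preserves old gcd iff gcd(3, v) = 3.
  Option A: v=18, gcd(3,18)=3 -> preserves
  Option B: v=68, gcd(3,68)=1 -> changes
  Option C: v=34, gcd(3,34)=1 -> changes
  Option D: v=48, gcd(3,48)=3 -> preserves
  Option E: v=29, gcd(3,29)=1 -> changes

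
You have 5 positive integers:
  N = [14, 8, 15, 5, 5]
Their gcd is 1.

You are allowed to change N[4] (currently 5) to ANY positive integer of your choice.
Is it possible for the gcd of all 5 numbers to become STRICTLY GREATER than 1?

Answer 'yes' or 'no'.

Current gcd = 1
gcd of all OTHER numbers (without N[4]=5): gcd([14, 8, 15, 5]) = 1
The new gcd after any change is gcd(1, new_value).
This can be at most 1.
Since 1 = old gcd 1, the gcd can only stay the same or decrease.

Answer: no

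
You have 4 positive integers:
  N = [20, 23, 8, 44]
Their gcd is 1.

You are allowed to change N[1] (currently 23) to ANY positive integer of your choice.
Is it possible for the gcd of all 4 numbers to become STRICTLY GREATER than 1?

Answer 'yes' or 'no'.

Answer: yes

Derivation:
Current gcd = 1
gcd of all OTHER numbers (without N[1]=23): gcd([20, 8, 44]) = 4
The new gcd after any change is gcd(4, new_value).
This can be at most 4.
Since 4 > old gcd 1, the gcd CAN increase (e.g., set N[1] = 4).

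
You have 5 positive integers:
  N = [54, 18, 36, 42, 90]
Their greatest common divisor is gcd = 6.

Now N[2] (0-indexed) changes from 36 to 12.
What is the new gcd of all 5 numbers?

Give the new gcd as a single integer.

Numbers: [54, 18, 36, 42, 90], gcd = 6
Change: index 2, 36 -> 12
gcd of the OTHER numbers (without index 2): gcd([54, 18, 42, 90]) = 6
New gcd = gcd(g_others, new_val) = gcd(6, 12) = 6

Answer: 6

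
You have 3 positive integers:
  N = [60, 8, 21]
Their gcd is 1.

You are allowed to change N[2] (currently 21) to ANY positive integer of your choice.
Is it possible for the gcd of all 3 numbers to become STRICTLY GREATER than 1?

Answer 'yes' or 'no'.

Answer: yes

Derivation:
Current gcd = 1
gcd of all OTHER numbers (without N[2]=21): gcd([60, 8]) = 4
The new gcd after any change is gcd(4, new_value).
This can be at most 4.
Since 4 > old gcd 1, the gcd CAN increase (e.g., set N[2] = 4).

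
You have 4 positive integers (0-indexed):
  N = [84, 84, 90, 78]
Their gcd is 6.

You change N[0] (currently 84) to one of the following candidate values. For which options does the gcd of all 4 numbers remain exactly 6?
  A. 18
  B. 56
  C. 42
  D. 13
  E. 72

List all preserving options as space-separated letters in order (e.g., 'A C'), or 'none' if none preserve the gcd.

Answer: A C E

Derivation:
Old gcd = 6; gcd of others (without N[0]) = 6
New gcd for candidate v: gcd(6, v). Preserves old gcd iff gcd(6, v) = 6.
  Option A: v=18, gcd(6,18)=6 -> preserves
  Option B: v=56, gcd(6,56)=2 -> changes
  Option C: v=42, gcd(6,42)=6 -> preserves
  Option D: v=13, gcd(6,13)=1 -> changes
  Option E: v=72, gcd(6,72)=6 -> preserves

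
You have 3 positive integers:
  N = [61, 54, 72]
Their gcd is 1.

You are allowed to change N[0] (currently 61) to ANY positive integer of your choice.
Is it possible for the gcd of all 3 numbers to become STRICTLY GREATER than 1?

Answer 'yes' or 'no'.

Current gcd = 1
gcd of all OTHER numbers (without N[0]=61): gcd([54, 72]) = 18
The new gcd after any change is gcd(18, new_value).
This can be at most 18.
Since 18 > old gcd 1, the gcd CAN increase (e.g., set N[0] = 18).

Answer: yes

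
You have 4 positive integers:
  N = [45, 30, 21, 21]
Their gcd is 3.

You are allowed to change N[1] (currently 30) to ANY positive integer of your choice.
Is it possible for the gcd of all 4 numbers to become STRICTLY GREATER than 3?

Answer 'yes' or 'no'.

Current gcd = 3
gcd of all OTHER numbers (without N[1]=30): gcd([45, 21, 21]) = 3
The new gcd after any change is gcd(3, new_value).
This can be at most 3.
Since 3 = old gcd 3, the gcd can only stay the same or decrease.

Answer: no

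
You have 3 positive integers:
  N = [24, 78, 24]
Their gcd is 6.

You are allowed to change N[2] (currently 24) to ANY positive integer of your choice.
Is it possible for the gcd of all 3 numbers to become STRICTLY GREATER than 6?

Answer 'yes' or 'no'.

Answer: no

Derivation:
Current gcd = 6
gcd of all OTHER numbers (without N[2]=24): gcd([24, 78]) = 6
The new gcd after any change is gcd(6, new_value).
This can be at most 6.
Since 6 = old gcd 6, the gcd can only stay the same or decrease.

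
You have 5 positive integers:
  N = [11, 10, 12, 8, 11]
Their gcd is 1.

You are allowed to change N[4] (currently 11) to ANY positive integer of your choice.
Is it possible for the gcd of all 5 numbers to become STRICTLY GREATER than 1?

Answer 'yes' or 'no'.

Answer: no

Derivation:
Current gcd = 1
gcd of all OTHER numbers (without N[4]=11): gcd([11, 10, 12, 8]) = 1
The new gcd after any change is gcd(1, new_value).
This can be at most 1.
Since 1 = old gcd 1, the gcd can only stay the same or decrease.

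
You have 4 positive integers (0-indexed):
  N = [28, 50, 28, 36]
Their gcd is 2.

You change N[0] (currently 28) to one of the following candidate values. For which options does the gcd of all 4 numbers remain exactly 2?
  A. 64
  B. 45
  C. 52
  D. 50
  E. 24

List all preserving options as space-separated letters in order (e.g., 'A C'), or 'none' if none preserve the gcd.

Answer: A C D E

Derivation:
Old gcd = 2; gcd of others (without N[0]) = 2
New gcd for candidate v: gcd(2, v). Preserves old gcd iff gcd(2, v) = 2.
  Option A: v=64, gcd(2,64)=2 -> preserves
  Option B: v=45, gcd(2,45)=1 -> changes
  Option C: v=52, gcd(2,52)=2 -> preserves
  Option D: v=50, gcd(2,50)=2 -> preserves
  Option E: v=24, gcd(2,24)=2 -> preserves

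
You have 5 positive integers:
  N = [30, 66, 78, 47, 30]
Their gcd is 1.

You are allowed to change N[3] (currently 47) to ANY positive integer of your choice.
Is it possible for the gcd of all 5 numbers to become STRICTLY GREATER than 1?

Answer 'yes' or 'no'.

Answer: yes

Derivation:
Current gcd = 1
gcd of all OTHER numbers (without N[3]=47): gcd([30, 66, 78, 30]) = 6
The new gcd after any change is gcd(6, new_value).
This can be at most 6.
Since 6 > old gcd 1, the gcd CAN increase (e.g., set N[3] = 6).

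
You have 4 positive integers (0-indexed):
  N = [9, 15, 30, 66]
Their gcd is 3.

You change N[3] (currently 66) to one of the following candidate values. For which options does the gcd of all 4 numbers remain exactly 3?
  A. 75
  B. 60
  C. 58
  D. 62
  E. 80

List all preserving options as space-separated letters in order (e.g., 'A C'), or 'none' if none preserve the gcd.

Old gcd = 3; gcd of others (without N[3]) = 3
New gcd for candidate v: gcd(3, v). Preserves old gcd iff gcd(3, v) = 3.
  Option A: v=75, gcd(3,75)=3 -> preserves
  Option B: v=60, gcd(3,60)=3 -> preserves
  Option C: v=58, gcd(3,58)=1 -> changes
  Option D: v=62, gcd(3,62)=1 -> changes
  Option E: v=80, gcd(3,80)=1 -> changes

Answer: A B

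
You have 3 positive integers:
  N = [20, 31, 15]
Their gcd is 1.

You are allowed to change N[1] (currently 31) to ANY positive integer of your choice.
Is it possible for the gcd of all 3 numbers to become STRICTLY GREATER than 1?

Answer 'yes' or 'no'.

Current gcd = 1
gcd of all OTHER numbers (without N[1]=31): gcd([20, 15]) = 5
The new gcd after any change is gcd(5, new_value).
This can be at most 5.
Since 5 > old gcd 1, the gcd CAN increase (e.g., set N[1] = 5).

Answer: yes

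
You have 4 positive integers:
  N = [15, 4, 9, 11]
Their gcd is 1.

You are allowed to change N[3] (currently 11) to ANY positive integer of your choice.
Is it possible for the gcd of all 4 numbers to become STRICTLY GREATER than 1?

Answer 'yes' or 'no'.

Current gcd = 1
gcd of all OTHER numbers (without N[3]=11): gcd([15, 4, 9]) = 1
The new gcd after any change is gcd(1, new_value).
This can be at most 1.
Since 1 = old gcd 1, the gcd can only stay the same or decrease.

Answer: no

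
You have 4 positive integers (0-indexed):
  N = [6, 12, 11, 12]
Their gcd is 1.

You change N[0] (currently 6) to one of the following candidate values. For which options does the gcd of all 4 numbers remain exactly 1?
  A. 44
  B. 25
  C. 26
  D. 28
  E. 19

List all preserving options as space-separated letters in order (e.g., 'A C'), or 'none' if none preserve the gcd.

Old gcd = 1; gcd of others (without N[0]) = 1
New gcd for candidate v: gcd(1, v). Preserves old gcd iff gcd(1, v) = 1.
  Option A: v=44, gcd(1,44)=1 -> preserves
  Option B: v=25, gcd(1,25)=1 -> preserves
  Option C: v=26, gcd(1,26)=1 -> preserves
  Option D: v=28, gcd(1,28)=1 -> preserves
  Option E: v=19, gcd(1,19)=1 -> preserves

Answer: A B C D E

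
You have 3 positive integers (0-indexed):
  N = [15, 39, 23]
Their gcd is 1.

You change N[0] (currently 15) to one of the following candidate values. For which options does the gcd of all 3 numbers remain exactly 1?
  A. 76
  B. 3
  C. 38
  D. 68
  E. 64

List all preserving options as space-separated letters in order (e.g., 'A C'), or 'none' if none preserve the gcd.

Old gcd = 1; gcd of others (without N[0]) = 1
New gcd for candidate v: gcd(1, v). Preserves old gcd iff gcd(1, v) = 1.
  Option A: v=76, gcd(1,76)=1 -> preserves
  Option B: v=3, gcd(1,3)=1 -> preserves
  Option C: v=38, gcd(1,38)=1 -> preserves
  Option D: v=68, gcd(1,68)=1 -> preserves
  Option E: v=64, gcd(1,64)=1 -> preserves

Answer: A B C D E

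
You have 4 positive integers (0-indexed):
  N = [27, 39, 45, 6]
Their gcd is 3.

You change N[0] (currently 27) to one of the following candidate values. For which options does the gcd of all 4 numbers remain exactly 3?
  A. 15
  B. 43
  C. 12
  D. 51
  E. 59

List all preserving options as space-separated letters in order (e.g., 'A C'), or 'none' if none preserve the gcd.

Old gcd = 3; gcd of others (without N[0]) = 3
New gcd for candidate v: gcd(3, v). Preserves old gcd iff gcd(3, v) = 3.
  Option A: v=15, gcd(3,15)=3 -> preserves
  Option B: v=43, gcd(3,43)=1 -> changes
  Option C: v=12, gcd(3,12)=3 -> preserves
  Option D: v=51, gcd(3,51)=3 -> preserves
  Option E: v=59, gcd(3,59)=1 -> changes

Answer: A C D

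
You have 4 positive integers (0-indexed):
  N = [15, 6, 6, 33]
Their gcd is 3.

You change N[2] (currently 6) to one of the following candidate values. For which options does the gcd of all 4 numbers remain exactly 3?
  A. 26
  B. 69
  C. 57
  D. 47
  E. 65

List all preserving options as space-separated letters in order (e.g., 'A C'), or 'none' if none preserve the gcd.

Old gcd = 3; gcd of others (without N[2]) = 3
New gcd for candidate v: gcd(3, v). Preserves old gcd iff gcd(3, v) = 3.
  Option A: v=26, gcd(3,26)=1 -> changes
  Option B: v=69, gcd(3,69)=3 -> preserves
  Option C: v=57, gcd(3,57)=3 -> preserves
  Option D: v=47, gcd(3,47)=1 -> changes
  Option E: v=65, gcd(3,65)=1 -> changes

Answer: B C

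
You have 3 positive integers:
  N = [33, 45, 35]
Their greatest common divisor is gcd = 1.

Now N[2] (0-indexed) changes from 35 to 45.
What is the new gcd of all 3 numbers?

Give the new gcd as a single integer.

Numbers: [33, 45, 35], gcd = 1
Change: index 2, 35 -> 45
gcd of the OTHER numbers (without index 2): gcd([33, 45]) = 3
New gcd = gcd(g_others, new_val) = gcd(3, 45) = 3

Answer: 3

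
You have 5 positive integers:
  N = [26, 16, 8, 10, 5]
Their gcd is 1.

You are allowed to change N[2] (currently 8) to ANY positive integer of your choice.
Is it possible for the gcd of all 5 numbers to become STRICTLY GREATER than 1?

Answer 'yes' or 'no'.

Answer: no

Derivation:
Current gcd = 1
gcd of all OTHER numbers (without N[2]=8): gcd([26, 16, 10, 5]) = 1
The new gcd after any change is gcd(1, new_value).
This can be at most 1.
Since 1 = old gcd 1, the gcd can only stay the same or decrease.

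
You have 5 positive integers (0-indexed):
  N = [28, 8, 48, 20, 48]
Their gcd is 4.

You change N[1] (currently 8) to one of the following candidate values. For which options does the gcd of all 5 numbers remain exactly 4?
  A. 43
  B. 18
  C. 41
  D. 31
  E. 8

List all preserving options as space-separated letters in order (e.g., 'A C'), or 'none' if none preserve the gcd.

Answer: E

Derivation:
Old gcd = 4; gcd of others (without N[1]) = 4
New gcd for candidate v: gcd(4, v). Preserves old gcd iff gcd(4, v) = 4.
  Option A: v=43, gcd(4,43)=1 -> changes
  Option B: v=18, gcd(4,18)=2 -> changes
  Option C: v=41, gcd(4,41)=1 -> changes
  Option D: v=31, gcd(4,31)=1 -> changes
  Option E: v=8, gcd(4,8)=4 -> preserves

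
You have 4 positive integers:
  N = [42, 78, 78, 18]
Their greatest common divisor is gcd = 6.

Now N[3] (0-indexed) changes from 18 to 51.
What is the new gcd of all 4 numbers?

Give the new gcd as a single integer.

Answer: 3

Derivation:
Numbers: [42, 78, 78, 18], gcd = 6
Change: index 3, 18 -> 51
gcd of the OTHER numbers (without index 3): gcd([42, 78, 78]) = 6
New gcd = gcd(g_others, new_val) = gcd(6, 51) = 3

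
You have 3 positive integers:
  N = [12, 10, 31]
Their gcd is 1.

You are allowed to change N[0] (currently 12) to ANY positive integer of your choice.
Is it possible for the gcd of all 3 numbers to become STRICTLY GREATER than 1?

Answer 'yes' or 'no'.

Current gcd = 1
gcd of all OTHER numbers (without N[0]=12): gcd([10, 31]) = 1
The new gcd after any change is gcd(1, new_value).
This can be at most 1.
Since 1 = old gcd 1, the gcd can only stay the same or decrease.

Answer: no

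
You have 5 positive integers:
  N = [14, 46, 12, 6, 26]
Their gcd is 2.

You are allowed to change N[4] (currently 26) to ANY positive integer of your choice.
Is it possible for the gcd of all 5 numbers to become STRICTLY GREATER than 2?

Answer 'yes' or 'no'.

Answer: no

Derivation:
Current gcd = 2
gcd of all OTHER numbers (without N[4]=26): gcd([14, 46, 12, 6]) = 2
The new gcd after any change is gcd(2, new_value).
This can be at most 2.
Since 2 = old gcd 2, the gcd can only stay the same or decrease.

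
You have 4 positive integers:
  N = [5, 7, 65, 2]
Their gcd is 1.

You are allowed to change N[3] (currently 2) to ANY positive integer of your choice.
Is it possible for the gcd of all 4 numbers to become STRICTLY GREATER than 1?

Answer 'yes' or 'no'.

Current gcd = 1
gcd of all OTHER numbers (without N[3]=2): gcd([5, 7, 65]) = 1
The new gcd after any change is gcd(1, new_value).
This can be at most 1.
Since 1 = old gcd 1, the gcd can only stay the same or decrease.

Answer: no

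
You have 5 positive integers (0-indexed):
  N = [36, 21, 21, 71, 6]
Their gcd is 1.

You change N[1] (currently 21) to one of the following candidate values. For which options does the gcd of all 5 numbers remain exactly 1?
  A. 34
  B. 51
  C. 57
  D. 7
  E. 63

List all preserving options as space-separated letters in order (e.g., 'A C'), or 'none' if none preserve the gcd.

Old gcd = 1; gcd of others (without N[1]) = 1
New gcd for candidate v: gcd(1, v). Preserves old gcd iff gcd(1, v) = 1.
  Option A: v=34, gcd(1,34)=1 -> preserves
  Option B: v=51, gcd(1,51)=1 -> preserves
  Option C: v=57, gcd(1,57)=1 -> preserves
  Option D: v=7, gcd(1,7)=1 -> preserves
  Option E: v=63, gcd(1,63)=1 -> preserves

Answer: A B C D E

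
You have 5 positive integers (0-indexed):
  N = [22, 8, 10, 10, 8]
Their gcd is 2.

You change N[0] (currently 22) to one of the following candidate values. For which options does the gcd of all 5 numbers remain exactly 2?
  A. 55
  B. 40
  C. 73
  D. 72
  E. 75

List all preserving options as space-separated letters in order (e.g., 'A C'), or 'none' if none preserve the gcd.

Old gcd = 2; gcd of others (without N[0]) = 2
New gcd for candidate v: gcd(2, v). Preserves old gcd iff gcd(2, v) = 2.
  Option A: v=55, gcd(2,55)=1 -> changes
  Option B: v=40, gcd(2,40)=2 -> preserves
  Option C: v=73, gcd(2,73)=1 -> changes
  Option D: v=72, gcd(2,72)=2 -> preserves
  Option E: v=75, gcd(2,75)=1 -> changes

Answer: B D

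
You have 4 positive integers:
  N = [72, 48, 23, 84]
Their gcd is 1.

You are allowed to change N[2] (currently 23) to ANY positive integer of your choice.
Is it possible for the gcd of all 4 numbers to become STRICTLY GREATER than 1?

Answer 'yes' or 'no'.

Answer: yes

Derivation:
Current gcd = 1
gcd of all OTHER numbers (without N[2]=23): gcd([72, 48, 84]) = 12
The new gcd after any change is gcd(12, new_value).
This can be at most 12.
Since 12 > old gcd 1, the gcd CAN increase (e.g., set N[2] = 12).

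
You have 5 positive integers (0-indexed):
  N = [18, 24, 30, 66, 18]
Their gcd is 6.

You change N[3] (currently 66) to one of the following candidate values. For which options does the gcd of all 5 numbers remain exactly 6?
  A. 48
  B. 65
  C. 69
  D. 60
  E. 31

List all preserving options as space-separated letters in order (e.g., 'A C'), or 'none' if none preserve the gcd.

Answer: A D

Derivation:
Old gcd = 6; gcd of others (without N[3]) = 6
New gcd for candidate v: gcd(6, v). Preserves old gcd iff gcd(6, v) = 6.
  Option A: v=48, gcd(6,48)=6 -> preserves
  Option B: v=65, gcd(6,65)=1 -> changes
  Option C: v=69, gcd(6,69)=3 -> changes
  Option D: v=60, gcd(6,60)=6 -> preserves
  Option E: v=31, gcd(6,31)=1 -> changes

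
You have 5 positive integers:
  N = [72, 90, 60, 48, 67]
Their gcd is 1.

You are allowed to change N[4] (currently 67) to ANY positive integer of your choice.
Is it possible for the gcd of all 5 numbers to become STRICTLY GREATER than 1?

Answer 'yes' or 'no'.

Answer: yes

Derivation:
Current gcd = 1
gcd of all OTHER numbers (without N[4]=67): gcd([72, 90, 60, 48]) = 6
The new gcd after any change is gcd(6, new_value).
This can be at most 6.
Since 6 > old gcd 1, the gcd CAN increase (e.g., set N[4] = 6).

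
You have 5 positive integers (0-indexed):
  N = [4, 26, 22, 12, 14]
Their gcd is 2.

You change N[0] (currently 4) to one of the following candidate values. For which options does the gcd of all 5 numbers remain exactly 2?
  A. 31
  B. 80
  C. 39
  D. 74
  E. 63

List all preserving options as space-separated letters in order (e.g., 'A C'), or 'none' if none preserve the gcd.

Old gcd = 2; gcd of others (without N[0]) = 2
New gcd for candidate v: gcd(2, v). Preserves old gcd iff gcd(2, v) = 2.
  Option A: v=31, gcd(2,31)=1 -> changes
  Option B: v=80, gcd(2,80)=2 -> preserves
  Option C: v=39, gcd(2,39)=1 -> changes
  Option D: v=74, gcd(2,74)=2 -> preserves
  Option E: v=63, gcd(2,63)=1 -> changes

Answer: B D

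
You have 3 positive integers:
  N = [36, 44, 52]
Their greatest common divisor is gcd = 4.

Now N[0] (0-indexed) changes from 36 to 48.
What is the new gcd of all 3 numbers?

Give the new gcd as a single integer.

Numbers: [36, 44, 52], gcd = 4
Change: index 0, 36 -> 48
gcd of the OTHER numbers (without index 0): gcd([44, 52]) = 4
New gcd = gcd(g_others, new_val) = gcd(4, 48) = 4

Answer: 4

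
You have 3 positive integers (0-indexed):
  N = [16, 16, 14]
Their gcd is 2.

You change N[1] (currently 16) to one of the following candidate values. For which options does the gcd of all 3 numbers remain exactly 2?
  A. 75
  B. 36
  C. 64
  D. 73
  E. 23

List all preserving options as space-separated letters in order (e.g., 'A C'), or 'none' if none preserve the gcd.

Old gcd = 2; gcd of others (without N[1]) = 2
New gcd for candidate v: gcd(2, v). Preserves old gcd iff gcd(2, v) = 2.
  Option A: v=75, gcd(2,75)=1 -> changes
  Option B: v=36, gcd(2,36)=2 -> preserves
  Option C: v=64, gcd(2,64)=2 -> preserves
  Option D: v=73, gcd(2,73)=1 -> changes
  Option E: v=23, gcd(2,23)=1 -> changes

Answer: B C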